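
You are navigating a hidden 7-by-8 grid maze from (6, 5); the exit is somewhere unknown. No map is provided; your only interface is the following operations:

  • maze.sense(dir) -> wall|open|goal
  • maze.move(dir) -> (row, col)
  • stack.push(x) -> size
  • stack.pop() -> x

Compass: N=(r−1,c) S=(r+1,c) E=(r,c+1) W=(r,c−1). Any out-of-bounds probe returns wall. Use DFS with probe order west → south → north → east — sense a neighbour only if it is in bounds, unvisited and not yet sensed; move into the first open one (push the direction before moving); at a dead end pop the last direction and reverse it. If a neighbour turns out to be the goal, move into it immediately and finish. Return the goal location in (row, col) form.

==> maze.sense(dir: west)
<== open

==> stack.push(x: west)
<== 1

==> maze.move(dir: west)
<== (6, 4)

==> maze.sense(dir: west)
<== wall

==> maze.sense(dir: north)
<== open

==> stack.push(x: north)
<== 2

==> maze.move(dir: north)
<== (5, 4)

==> maze.sense(dir: west)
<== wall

==> maze.sense(dir: north)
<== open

==> stack.push(x: north)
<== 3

==> maze.move(dir: north)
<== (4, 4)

==> maze.sense(dir: west)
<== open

==> stack.push(x: west)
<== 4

==> maze.move(dir: west)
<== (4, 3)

==> maze.sense(dir: west)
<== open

==> stack.push(x: west)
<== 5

==> maze.move(dir: west)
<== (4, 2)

==> maze.sense(dir: west)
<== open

==> stack.push(x: west)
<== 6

==> maze.move(dir: west)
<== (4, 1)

==> maze.sense(dir: west)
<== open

==> stack.push(x: west)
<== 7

==> maze.move(dir: west)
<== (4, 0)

==> maze.sense(dir: south)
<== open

==> stack.push(x: south)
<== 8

==> maze.move(dir: south)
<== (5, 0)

==> maze.sense(dir: south)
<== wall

==> maze.sense(dir: east)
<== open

==> stack.push(x: east)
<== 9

==> maze.move(dir: east)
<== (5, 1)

==> maze.sense(dir: south)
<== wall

==> maze.sense(dir: east)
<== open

==> stack.push(x: east)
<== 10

==> maze.move(dir: east)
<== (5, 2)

==> maze.sense(dir: south)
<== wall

==> stack.pop()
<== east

==> maze.move(dir: west)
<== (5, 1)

==> stack.pop()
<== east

==> maze.move(dir: west)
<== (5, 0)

==> stack.pop()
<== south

==> maze.move(dir: north)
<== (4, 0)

==> maze.sense(dir: north)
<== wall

==> stack.pop()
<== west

==> maze.move(dir: east)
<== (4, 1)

==> maze.sense(dir: north)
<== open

==> stack.push(x: north)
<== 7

==> maze.move(dir: north)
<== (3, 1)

==> maze.sense(dir: north)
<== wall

==> maze.sense(dir: east)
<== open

==> stack.push(x: east)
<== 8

==> maze.move(dir: east)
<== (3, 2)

==> maze.sense(dir: north)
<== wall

==> maze.sense(dir: east)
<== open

==> stack.push(x: east)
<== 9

==> maze.move(dir: east)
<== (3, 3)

==> maze.sense(dir: north)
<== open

==> stack.push(x: north)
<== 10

==> maze.move(dir: north)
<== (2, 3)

==> maze.sense(dir: north)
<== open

==> stack.push(x: north)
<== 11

==> maze.move(dir: north)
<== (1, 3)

==> maze.sense(dir: west)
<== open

==> stack.push(x: west)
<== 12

==> maze.move(dir: west)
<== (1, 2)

==> maze.sense(dir: west)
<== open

==> stack.push(x: west)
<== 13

==> maze.move(dir: west)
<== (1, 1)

==> maze.sense(dir: west)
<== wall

==> maze.sense(dir: north)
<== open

==> stack.push(x: north)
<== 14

==> maze.move(dir: north)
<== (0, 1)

==> maze.sense(dir: west)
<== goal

==> maze.move(dir: west)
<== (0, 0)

Answer: (0, 0)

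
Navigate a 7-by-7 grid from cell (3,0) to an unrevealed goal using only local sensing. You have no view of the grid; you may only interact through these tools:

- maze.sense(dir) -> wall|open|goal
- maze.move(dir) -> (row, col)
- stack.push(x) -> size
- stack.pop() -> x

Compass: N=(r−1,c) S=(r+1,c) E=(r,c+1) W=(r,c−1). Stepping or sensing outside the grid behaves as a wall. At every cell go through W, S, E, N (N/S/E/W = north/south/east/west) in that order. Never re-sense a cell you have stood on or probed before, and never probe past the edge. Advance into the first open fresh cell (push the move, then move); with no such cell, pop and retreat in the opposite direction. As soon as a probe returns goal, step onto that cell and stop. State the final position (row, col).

>>> sense dir='south'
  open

>>> push x='south'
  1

>>> move dir='south'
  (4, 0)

>>> sense dir='south'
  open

>>> push x='south'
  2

>>> move dir='south'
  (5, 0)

>>> sense dir='south'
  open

>>> push x='south'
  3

>>> move dir='south'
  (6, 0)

>>> sense dir='east'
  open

>>> push x='east'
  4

>>> move dir='east'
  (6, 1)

>>> sense dir='east'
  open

>>> push x='east'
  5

>>> move dir='east'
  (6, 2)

>>> sense dir='east'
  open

>>> push x='east'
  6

>>> move dir='east'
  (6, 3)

>>> sense dir='east'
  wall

>>> sense dir='north'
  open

>>> push x='north'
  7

>>> move dir='north'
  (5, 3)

>>> sense dir='west'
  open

>>> push x='west'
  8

>>> move dir='west'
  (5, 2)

>>> sense dir='west'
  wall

>>> sense dir='north'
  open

>>> push x='north'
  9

>>> move dir='north'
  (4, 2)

>>> sense dir='west'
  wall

>>> sense dir='east'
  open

>>> push x='east'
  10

>>> move dir='east'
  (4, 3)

>>> sense dir='east'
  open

>>> push x='east'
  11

>>> move dir='east'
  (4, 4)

>>> sense dir='south'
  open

>>> push x='south'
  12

>>> move dir='south'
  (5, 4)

>>> sense dir='east'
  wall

>>> pop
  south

>>> move dir='north'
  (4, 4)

>>> sense dir='east'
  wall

>>> sense dir='north'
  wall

>>> pop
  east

>>> move dir='west'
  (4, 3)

>>> sense dir='north'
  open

>>> push x='north'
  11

>>> move dir='north'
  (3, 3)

>>> sense dir='west'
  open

>>> push x='west'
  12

>>> move dir='west'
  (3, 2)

>>> sense dir='west'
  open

>>> push x='west'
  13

>>> move dir='west'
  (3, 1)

>>> sense dir='north'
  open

>>> push x='north'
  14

>>> move dir='north'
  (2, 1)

>>> sense dir='west'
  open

>>> push x='west'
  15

>>> move dir='west'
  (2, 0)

>>> sense dir='north'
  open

>>> push x='north'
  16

>>> move dir='north'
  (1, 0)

>>> sense dir='east'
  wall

>>> sense dir='north'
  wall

>>> pop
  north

>>> move dir='south'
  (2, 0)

>>> pop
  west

>>> move dir='east'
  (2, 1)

>>> sense dir='east'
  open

>>> push x='east'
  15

>>> move dir='east'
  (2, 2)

>>> sense dir='east'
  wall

>>> sense dir='north'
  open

>>> push x='north'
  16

>>> move dir='north'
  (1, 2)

>>> sense dir='east'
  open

>>> push x='east'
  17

>>> move dir='east'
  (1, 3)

>>> sense dir='east'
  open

>>> push x='east'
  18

>>> move dir='east'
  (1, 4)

>>> sense dir='south'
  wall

>>> sense dir='east'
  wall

>>> sense dir='north'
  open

>>> push x='north'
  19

>>> move dir='north'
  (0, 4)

>>> sense dir='west'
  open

>>> push x='west'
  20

>>> move dir='west'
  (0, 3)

>>> sense dir='west'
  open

>>> push x='west'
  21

>>> move dir='west'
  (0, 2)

>>> sense dir='west'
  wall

>>> pop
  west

>>> move dir='east'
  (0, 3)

>>> pop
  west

>>> move dir='east'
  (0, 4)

>>> sense dir='east'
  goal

>>> move dir='east'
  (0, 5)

Answer: (0, 5)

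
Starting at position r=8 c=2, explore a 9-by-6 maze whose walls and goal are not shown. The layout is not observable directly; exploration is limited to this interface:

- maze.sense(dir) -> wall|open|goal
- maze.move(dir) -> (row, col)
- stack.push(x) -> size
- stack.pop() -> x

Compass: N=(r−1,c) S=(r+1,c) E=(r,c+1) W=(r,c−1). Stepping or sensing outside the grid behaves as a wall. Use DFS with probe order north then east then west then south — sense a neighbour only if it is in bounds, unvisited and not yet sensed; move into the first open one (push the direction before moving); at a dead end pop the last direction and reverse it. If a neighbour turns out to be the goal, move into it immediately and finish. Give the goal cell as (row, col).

! maze.sense(dir: north) -> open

! stack.push(x: north) -> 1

! maze.move(dir: north) -> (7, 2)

! maze.sense(dir: north) -> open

! stack.push(x: north) -> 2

! maze.move(dir: north) -> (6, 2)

! maze.sense(dir: north) -> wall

! maze.sense(dir: east) -> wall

! maze.sense(dir: west) -> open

! stack.push(x: west) -> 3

! maze.move(dir: west) -> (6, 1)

! maze.sense(dir: north) -> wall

! maze.sense(dir: west) -> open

! stack.push(x: west) -> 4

! maze.move(dir: west) -> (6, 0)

! maze.sense(dir: north) -> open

! stack.push(x: north) -> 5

! maze.move(dir: north) -> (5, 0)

! maze.sense(dir: north) -> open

! stack.push(x: north) -> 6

! maze.move(dir: north) -> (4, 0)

! maze.sense(dir: north) -> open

! stack.push(x: north) -> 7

! maze.move(dir: north) -> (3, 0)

! maze.sense(dir: north) -> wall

! maze.sense(dir: east) -> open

! stack.push(x: east) -> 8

! maze.move(dir: east) -> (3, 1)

! maze.sense(dir: north) -> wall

! maze.sense(dir: east) -> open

! stack.push(x: east) -> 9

! maze.move(dir: east) -> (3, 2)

! maze.sense(dir: north) -> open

! stack.push(x: north) -> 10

! maze.move(dir: north) -> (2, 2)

! maze.sense(dir: north) -> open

! stack.push(x: north) -> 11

! maze.move(dir: north) -> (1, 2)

! maze.sense(dir: north) -> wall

! maze.sense(dir: east) -> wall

! maze.sense(dir: west) -> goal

! maze.move(dir: west) -> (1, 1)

Answer: (1, 1)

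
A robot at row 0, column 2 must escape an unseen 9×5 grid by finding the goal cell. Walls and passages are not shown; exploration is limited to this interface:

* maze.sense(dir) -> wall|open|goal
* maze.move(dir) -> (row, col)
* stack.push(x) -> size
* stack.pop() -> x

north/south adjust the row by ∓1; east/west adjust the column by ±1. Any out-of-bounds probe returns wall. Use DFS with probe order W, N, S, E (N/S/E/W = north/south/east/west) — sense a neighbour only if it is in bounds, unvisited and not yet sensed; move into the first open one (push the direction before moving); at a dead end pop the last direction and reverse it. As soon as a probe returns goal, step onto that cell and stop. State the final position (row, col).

Step: sense[dir=west]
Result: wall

Step: sense[dir=south]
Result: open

Step: push[x=south]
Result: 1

Step: move[dir=south]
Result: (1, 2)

Step: sense[dir=west]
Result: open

Step: push[x=west]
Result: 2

Step: move[dir=west]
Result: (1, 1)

Step: sense[dir=west]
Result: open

Step: push[x=west]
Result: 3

Step: move[dir=west]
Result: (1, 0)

Step: sense[dir=north]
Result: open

Step: push[x=north]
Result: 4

Step: move[dir=north]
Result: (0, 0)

Step: pop[]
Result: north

Step: move[dir=south]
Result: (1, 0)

Step: sense[dir=south]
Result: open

Step: push[x=south]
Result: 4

Step: move[dir=south]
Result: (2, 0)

Step: sense[dir=south]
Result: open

Step: push[x=south]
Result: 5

Step: move[dir=south]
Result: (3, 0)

Step: sense[dir=south]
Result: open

Step: push[x=south]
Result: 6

Step: move[dir=south]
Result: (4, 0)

Step: sense[dir=south]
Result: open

Step: push[x=south]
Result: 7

Step: move[dir=south]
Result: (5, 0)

Step: sense[dir=south]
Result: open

Step: push[x=south]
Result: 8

Step: move[dir=south]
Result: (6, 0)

Step: sense[dir=south]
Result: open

Step: push[x=south]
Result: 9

Step: move[dir=south]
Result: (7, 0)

Step: sense[dir=south]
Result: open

Step: push[x=south]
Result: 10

Step: move[dir=south]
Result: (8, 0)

Step: sense[dir=east]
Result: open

Step: push[x=east]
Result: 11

Step: move[dir=east]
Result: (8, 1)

Step: sense[dir=north]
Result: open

Step: push[x=north]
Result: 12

Step: move[dir=north]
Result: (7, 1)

Step: sense[dir=north]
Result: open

Step: push[x=north]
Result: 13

Step: move[dir=north]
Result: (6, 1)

Step: sense[dir=north]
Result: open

Step: push[x=north]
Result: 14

Step: move[dir=north]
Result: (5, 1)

Step: sense[dir=north]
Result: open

Step: push[x=north]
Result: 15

Step: move[dir=north]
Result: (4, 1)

Step: sense[dir=north]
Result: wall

Step: sense[dir=east]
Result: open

Step: push[x=east]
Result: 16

Step: move[dir=east]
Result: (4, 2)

Step: sense[dir=north]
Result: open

Step: push[x=north]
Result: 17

Step: move[dir=north]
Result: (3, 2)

Step: sense[dir=north]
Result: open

Step: push[x=north]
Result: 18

Step: move[dir=north]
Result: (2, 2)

Step: sense[dir=west]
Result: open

Step: push[x=west]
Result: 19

Step: move[dir=west]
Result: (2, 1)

Step: pop[]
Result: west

Step: move[dir=east]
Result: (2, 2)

Step: sense[dir=east]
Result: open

Step: push[x=east]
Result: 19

Step: move[dir=east]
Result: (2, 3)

Step: sense[dir=north]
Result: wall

Step: sense[dir=south]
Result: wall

Step: sense[dir=east]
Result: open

Step: push[x=east]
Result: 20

Step: move[dir=east]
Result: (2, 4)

Step: sense[dir=north]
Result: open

Step: push[x=north]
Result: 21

Step: move[dir=north]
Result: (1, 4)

Step: sense[dir=north]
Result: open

Step: push[x=north]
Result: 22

Step: move[dir=north]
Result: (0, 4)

Step: sense[dir=west]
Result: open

Step: push[x=west]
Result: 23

Step: move[dir=west]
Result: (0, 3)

Step: pop[]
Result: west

Step: move[dir=east]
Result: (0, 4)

Step: pop[]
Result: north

Step: move[dir=south]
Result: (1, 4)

Step: pop[]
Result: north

Step: move[dir=south]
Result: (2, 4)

Step: sense[dir=south]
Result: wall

Step: pop[]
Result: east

Step: move[dir=west]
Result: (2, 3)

Step: pop[]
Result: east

Step: move[dir=west]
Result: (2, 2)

Step: pop[]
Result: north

Step: move[dir=south]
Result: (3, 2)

Step: pop[]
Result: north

Step: move[dir=south]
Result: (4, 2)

Step: sense[dir=south]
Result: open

Step: push[x=south]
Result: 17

Step: move[dir=south]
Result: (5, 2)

Step: sense[dir=south]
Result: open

Step: push[x=south]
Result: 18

Step: move[dir=south]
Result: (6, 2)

Step: sense[dir=south]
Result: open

Step: push[x=south]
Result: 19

Step: move[dir=south]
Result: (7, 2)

Step: sense[dir=south]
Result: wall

Step: sense[dir=east]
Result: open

Step: push[x=east]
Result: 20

Step: move[dir=east]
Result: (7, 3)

Step: sense[dir=north]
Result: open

Step: push[x=north]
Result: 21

Step: move[dir=north]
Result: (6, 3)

Step: sense[dir=north]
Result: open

Step: push[x=north]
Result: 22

Step: move[dir=north]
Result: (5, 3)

Step: sense[dir=north]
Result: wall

Step: sense[dir=east]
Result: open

Step: push[x=east]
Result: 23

Step: move[dir=east]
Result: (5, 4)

Step: sense[dir=north]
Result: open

Step: push[x=north]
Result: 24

Step: move[dir=north]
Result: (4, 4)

Step: pop[]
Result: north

Step: move[dir=south]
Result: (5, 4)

Step: sense[dir=south]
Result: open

Step: push[x=south]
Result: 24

Step: move[dir=south]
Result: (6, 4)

Step: sense[dir=south]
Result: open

Step: push[x=south]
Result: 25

Step: move[dir=south]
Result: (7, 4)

Step: sense[dir=south]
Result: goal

Step: move[dir=south]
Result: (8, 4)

Answer: (8, 4)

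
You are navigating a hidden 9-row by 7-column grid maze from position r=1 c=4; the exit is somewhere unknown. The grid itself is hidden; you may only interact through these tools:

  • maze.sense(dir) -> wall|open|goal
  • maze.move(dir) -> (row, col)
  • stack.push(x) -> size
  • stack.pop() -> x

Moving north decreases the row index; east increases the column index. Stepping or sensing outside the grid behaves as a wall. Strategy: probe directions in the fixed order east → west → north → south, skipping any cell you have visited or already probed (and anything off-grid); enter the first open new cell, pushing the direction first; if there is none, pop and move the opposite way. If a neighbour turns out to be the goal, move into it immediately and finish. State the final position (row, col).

==> sense(dir: east)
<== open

==> push(x: east)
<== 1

==> move(dir: east)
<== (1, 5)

==> sense(dir: east)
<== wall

==> sense(dir: north)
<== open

==> push(x: north)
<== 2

==> move(dir: north)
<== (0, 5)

==> sense(dir: east)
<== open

==> push(x: east)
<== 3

==> move(dir: east)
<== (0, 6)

==> pop()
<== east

==> move(dir: west)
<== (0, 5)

==> sense(dir: west)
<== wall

==> pop()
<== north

==> move(dir: south)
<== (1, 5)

==> sense(dir: south)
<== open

==> push(x: south)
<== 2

==> move(dir: south)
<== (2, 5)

==> sense(dir: east)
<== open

==> push(x: east)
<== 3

==> move(dir: east)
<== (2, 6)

==> sense(dir: south)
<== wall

==> pop()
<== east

==> move(dir: west)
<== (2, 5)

==> sense(dir: west)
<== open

==> push(x: west)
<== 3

==> move(dir: west)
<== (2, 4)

==> sense(dir: west)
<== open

==> push(x: west)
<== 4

==> move(dir: west)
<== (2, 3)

==> sense(dir: west)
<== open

==> push(x: west)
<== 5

==> move(dir: west)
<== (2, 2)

==> sense(dir: west)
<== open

==> push(x: west)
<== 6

==> move(dir: west)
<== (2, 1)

==> sense(dir: west)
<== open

==> push(x: west)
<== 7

==> move(dir: west)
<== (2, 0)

==> sense(dir: north)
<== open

==> push(x: north)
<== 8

==> move(dir: north)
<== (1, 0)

==> sense(dir: east)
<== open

==> push(x: east)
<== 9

==> move(dir: east)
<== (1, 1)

==> sense(dir: east)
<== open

==> push(x: east)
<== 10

==> move(dir: east)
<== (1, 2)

==> sense(dir: east)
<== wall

==> sense(dir: north)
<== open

==> push(x: north)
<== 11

==> move(dir: north)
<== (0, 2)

==> sense(dir: east)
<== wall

==> sense(dir: west)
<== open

==> push(x: west)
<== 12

==> move(dir: west)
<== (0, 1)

==> sense(dir: west)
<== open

==> push(x: west)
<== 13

==> move(dir: west)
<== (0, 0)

==> pop()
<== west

==> move(dir: east)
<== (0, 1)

==> pop()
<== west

==> move(dir: east)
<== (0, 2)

==> pop()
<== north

==> move(dir: south)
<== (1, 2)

==> pop()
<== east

==> move(dir: west)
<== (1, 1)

==> pop()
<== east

==> move(dir: west)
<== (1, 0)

==> pop()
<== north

==> move(dir: south)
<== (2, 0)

==> sense(dir: south)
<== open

==> push(x: south)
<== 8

==> move(dir: south)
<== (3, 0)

==> sense(dir: east)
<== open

==> push(x: east)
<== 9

==> move(dir: east)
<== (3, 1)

==> sense(dir: east)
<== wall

==> sense(dir: south)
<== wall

==> pop()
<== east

==> move(dir: west)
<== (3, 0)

==> sense(dir: south)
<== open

==> push(x: south)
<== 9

==> move(dir: south)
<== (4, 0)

==> sense(dir: south)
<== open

==> push(x: south)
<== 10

==> move(dir: south)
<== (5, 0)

==> sense(dir: east)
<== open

==> push(x: east)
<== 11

==> move(dir: east)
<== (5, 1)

==> sense(dir: east)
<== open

==> push(x: east)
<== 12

==> move(dir: east)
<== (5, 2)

==> sense(dir: east)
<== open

==> push(x: east)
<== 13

==> move(dir: east)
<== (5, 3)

==> sense(dir: east)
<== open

==> push(x: east)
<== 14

==> move(dir: east)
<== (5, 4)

==> sense(dir: east)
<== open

==> push(x: east)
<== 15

==> move(dir: east)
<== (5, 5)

==> sense(dir: east)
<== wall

==> sense(dir: north)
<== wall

==> sense(dir: south)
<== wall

==> pop()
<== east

==> move(dir: west)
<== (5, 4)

==> sense(dir: north)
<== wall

==> sense(dir: south)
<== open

==> push(x: south)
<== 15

==> move(dir: south)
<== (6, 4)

==> sense(dir: west)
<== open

==> push(x: west)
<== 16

==> move(dir: west)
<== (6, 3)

==> sense(dir: west)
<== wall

==> sense(dir: south)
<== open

==> push(x: south)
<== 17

==> move(dir: south)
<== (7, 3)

==> sense(dir: east)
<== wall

==> sense(dir: west)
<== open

==> push(x: west)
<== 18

==> move(dir: west)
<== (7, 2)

==> sense(dir: west)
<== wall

==> sense(dir: south)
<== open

==> push(x: south)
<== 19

==> move(dir: south)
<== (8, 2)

==> sense(dir: east)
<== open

==> push(x: east)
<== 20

==> move(dir: east)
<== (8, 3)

==> sense(dir: east)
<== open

==> push(x: east)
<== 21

==> move(dir: east)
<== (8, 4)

==> sense(dir: east)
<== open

==> push(x: east)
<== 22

==> move(dir: east)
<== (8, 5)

==> sense(dir: east)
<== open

==> push(x: east)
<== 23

==> move(dir: east)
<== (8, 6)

==> sense(dir: north)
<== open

==> push(x: north)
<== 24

==> move(dir: north)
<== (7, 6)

==> sense(dir: west)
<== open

==> push(x: west)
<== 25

==> move(dir: west)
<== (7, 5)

==> pop()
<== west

==> move(dir: east)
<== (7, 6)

==> sense(dir: north)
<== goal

==> move(dir: north)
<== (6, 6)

Answer: (6, 6)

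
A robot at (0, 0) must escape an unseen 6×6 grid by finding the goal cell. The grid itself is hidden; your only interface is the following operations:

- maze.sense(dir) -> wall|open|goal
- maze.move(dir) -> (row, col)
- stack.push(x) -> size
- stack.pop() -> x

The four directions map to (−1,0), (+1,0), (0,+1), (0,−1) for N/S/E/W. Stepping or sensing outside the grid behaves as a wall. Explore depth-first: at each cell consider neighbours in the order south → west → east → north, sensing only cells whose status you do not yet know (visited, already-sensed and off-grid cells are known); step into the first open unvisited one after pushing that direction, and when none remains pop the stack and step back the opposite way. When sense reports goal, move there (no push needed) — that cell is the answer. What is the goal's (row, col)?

% maze.sense(dir: south) == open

% stack.push(x: south) == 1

% maze.move(dir: south) == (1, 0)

% maze.sense(dir: south) == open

% stack.push(x: south) == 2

% maze.move(dir: south) == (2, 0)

% maze.sense(dir: south) == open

% stack.push(x: south) == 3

% maze.move(dir: south) == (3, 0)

% maze.sense(dir: south) == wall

% maze.sense(dir: east) == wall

% stack.pop() == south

% maze.move(dir: north) == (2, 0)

% maze.sense(dir: east) == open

% stack.push(x: east) == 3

% maze.move(dir: east) == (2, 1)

% maze.sense(dir: east) == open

% stack.push(x: east) == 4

% maze.move(dir: east) == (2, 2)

% maze.sense(dir: south) == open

% stack.push(x: south) == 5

% maze.move(dir: south) == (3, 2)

% maze.sense(dir: south) == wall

% maze.sense(dir: east) == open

% stack.push(x: east) == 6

% maze.move(dir: east) == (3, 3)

% maze.sense(dir: south) == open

% stack.push(x: south) == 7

% maze.move(dir: south) == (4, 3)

% maze.sense(dir: south) == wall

% maze.sense(dir: east) == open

% stack.push(x: east) == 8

% maze.move(dir: east) == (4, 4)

% maze.sense(dir: south) == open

% stack.push(x: south) == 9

% maze.move(dir: south) == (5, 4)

% maze.sense(dir: east) == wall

% stack.pop() == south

% maze.move(dir: north) == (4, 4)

% maze.sense(dir: east) == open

% stack.push(x: east) == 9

% maze.move(dir: east) == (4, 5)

% maze.sense(dir: north) == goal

% maze.move(dir: north) == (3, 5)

Answer: (3, 5)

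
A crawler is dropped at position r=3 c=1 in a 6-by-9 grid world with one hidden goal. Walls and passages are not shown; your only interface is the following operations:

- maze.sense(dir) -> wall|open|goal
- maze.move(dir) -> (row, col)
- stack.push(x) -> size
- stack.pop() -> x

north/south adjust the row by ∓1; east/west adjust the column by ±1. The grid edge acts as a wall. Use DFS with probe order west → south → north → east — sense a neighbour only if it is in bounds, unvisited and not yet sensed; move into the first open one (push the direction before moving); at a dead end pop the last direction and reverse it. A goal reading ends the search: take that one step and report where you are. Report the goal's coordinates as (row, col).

% sense(dir: west) => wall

% sense(dir: south) => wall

% sense(dir: north) => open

% push(x: north) => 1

% move(dir: north) => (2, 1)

% sense(dir: west) => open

% push(x: west) => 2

% move(dir: west) => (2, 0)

% sense(dir: north) => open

% push(x: north) => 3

% move(dir: north) => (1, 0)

% sense(dir: north) => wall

% sense(dir: east) => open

% push(x: east) => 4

% move(dir: east) => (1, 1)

% sense(dir: north) => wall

% sense(dir: east) => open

% push(x: east) => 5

% move(dir: east) => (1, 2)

% sense(dir: south) => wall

% sense(dir: north) => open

% push(x: north) => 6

% move(dir: north) => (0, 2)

% sense(dir: east) => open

% push(x: east) => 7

% move(dir: east) => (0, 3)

% sense(dir: south) => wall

% sense(dir: east) => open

% push(x: east) => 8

% move(dir: east) => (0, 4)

% sense(dir: south) => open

% push(x: south) => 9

% move(dir: south) => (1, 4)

% sense(dir: south) => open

% push(x: south) => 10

% move(dir: south) => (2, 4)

% sense(dir: west) => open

% push(x: west) => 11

% move(dir: west) => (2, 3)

% sense(dir: south) => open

% push(x: south) => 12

% move(dir: south) => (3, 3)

% sense(dir: west) => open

% push(x: west) => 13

% move(dir: west) => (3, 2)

% sense(dir: south) => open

% push(x: south) => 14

% move(dir: south) => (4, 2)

% sense(dir: south) => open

% push(x: south) => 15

% move(dir: south) => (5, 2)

% sense(dir: west) => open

% push(x: west) => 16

% move(dir: west) => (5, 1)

% sense(dir: west) => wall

% pop() => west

% move(dir: east) => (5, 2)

% sense(dir: east) => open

% push(x: east) => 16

% move(dir: east) => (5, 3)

% sense(dir: north) => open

% push(x: north) => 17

% move(dir: north) => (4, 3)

% sense(dir: east) => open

% push(x: east) => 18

% move(dir: east) => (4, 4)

% sense(dir: south) => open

% push(x: south) => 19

% move(dir: south) => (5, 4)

% sense(dir: east) => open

% push(x: east) => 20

% move(dir: east) => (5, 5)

% sense(dir: north) => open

% push(x: north) => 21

% move(dir: north) => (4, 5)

% sense(dir: north) => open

% push(x: north) => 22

% move(dir: north) => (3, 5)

% sense(dir: west) => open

% push(x: west) => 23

% move(dir: west) => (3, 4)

% pop() => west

% move(dir: east) => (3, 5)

% sense(dir: north) => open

% push(x: north) => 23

% move(dir: north) => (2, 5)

% sense(dir: north) => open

% push(x: north) => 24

% move(dir: north) => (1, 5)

% sense(dir: north) => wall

% sense(dir: east) => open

% push(x: east) => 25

% move(dir: east) => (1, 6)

% sense(dir: south) => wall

% sense(dir: north) => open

% push(x: north) => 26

% move(dir: north) => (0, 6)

% sense(dir: east) => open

% push(x: east) => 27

% move(dir: east) => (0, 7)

% sense(dir: south) => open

% push(x: south) => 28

% move(dir: south) => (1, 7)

% sense(dir: south) => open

% push(x: south) => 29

% move(dir: south) => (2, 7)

% sense(dir: south) => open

% push(x: south) => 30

% move(dir: south) => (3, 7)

% sense(dir: west) => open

% push(x: west) => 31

% move(dir: west) => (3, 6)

% sense(dir: south) => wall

% pop() => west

% move(dir: east) => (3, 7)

% sense(dir: south) => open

% push(x: south) => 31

% move(dir: south) => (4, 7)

% sense(dir: south) => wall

% sense(dir: east) => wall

% pop() => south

% move(dir: north) => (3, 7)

% sense(dir: east) => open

% push(x: east) => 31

% move(dir: east) => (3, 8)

% sense(dir: north) => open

% push(x: north) => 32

% move(dir: north) => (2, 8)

% sense(dir: north) => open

% push(x: north) => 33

% move(dir: north) => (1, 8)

% sense(dir: north) => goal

% move(dir: north) => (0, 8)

Answer: (0, 8)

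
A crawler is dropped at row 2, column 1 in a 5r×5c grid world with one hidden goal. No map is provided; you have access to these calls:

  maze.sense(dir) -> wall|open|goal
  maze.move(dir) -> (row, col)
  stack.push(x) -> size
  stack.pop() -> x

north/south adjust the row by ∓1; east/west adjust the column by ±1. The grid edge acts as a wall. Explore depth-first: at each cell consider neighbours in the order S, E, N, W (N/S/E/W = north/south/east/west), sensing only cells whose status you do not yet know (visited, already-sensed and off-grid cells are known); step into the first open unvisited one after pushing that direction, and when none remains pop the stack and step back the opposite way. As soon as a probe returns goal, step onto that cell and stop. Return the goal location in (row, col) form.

Then sense on south, and get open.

Calling push on south, and see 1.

Then move on south, : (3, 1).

I call sense on south, yielding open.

I use push on south, and get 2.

Next I call move on south, and observe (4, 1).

Calling sense on east, and observe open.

Invoking push on east, and observe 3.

Using move on east, and see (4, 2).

I try sense on east, and see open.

I run push on east, giving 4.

I invoke move on east, → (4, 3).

Next I call sense on east, — result: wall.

Then sense on north, and get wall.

Now I run pop, : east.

Then move on west, yielding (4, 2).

Next I call sense on north, → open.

I invoke push on north, and see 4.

Now I run move on north, which returns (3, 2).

Using sense on north, : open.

Calling push on north, yielding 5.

Using move on north, : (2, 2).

I use sense on east, : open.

I run push on east, and get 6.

Calling move on east, : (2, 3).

Calling sense on east, and get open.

Using push on east, giving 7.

Using move on east, : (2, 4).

I invoke sense on south, and see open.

I try push on south, yielding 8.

Next I call move on south, : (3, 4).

Then pop, giving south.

Next I call move on north, → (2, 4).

Using sense on north, and get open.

Next I call push on north, and get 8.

I run move on north, → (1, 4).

Then sense on north, → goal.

Next I call move on north, and get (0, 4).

Answer: (0, 4)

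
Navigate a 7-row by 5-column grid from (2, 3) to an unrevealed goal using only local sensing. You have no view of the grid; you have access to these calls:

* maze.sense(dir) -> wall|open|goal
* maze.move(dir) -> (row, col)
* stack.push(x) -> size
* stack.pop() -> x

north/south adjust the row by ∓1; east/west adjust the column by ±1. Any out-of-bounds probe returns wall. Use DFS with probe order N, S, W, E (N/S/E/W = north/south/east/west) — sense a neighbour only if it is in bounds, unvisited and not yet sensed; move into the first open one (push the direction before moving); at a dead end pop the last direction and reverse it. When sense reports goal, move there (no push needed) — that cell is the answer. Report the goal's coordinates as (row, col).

% maze.sense(dir=north) : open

% stack.push(x=north) : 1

% maze.move(dir=north) : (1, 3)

% maze.sense(dir=north) : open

% stack.push(x=north) : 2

% maze.move(dir=north) : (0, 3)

% maze.sense(dir=west) : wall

% maze.sense(dir=east) : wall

% stack.pop() : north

% maze.move(dir=south) : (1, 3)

% maze.sense(dir=west) : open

% stack.push(x=west) : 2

% maze.move(dir=west) : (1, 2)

% maze.sense(dir=south) : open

% stack.push(x=south) : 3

% maze.move(dir=south) : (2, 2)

% maze.sense(dir=south) : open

% stack.push(x=south) : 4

% maze.move(dir=south) : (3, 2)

% maze.sense(dir=south) : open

% stack.push(x=south) : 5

% maze.move(dir=south) : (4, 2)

% maze.sense(dir=south) : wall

% maze.sense(dir=west) : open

% stack.push(x=west) : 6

% maze.move(dir=west) : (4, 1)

% maze.sense(dir=north) : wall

% maze.sense(dir=south) : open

% stack.push(x=south) : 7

% maze.move(dir=south) : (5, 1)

% maze.sense(dir=south) : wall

% maze.sense(dir=west) : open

% stack.push(x=west) : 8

% maze.move(dir=west) : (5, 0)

% maze.sense(dir=north) : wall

% maze.sense(dir=south) : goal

% maze.move(dir=south) : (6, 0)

Answer: (6, 0)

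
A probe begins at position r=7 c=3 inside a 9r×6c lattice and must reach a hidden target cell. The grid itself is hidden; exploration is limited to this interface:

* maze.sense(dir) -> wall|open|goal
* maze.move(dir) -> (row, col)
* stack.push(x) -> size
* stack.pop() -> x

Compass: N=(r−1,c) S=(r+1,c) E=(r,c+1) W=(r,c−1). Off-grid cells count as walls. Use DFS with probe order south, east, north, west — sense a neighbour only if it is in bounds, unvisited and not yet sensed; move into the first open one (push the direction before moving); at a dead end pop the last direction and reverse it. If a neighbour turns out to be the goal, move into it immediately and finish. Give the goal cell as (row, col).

Do: sense[dir=south]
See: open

Do: push[x=south]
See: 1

Do: move[dir=south]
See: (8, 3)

Do: sense[dir=east]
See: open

Do: push[x=east]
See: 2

Do: move[dir=east]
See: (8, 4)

Do: sense[dir=east]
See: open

Do: push[x=east]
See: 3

Do: move[dir=east]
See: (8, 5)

Do: sense[dir=north]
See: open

Do: push[x=north]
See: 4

Do: move[dir=north]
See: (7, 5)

Do: sense[dir=north]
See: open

Do: push[x=north]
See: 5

Do: move[dir=north]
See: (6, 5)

Do: sense[dir=north]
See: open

Do: push[x=north]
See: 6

Do: move[dir=north]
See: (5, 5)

Do: sense[dir=north]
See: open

Do: push[x=north]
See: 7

Do: move[dir=north]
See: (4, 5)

Do: sense[dir=north]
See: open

Do: push[x=north]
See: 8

Do: move[dir=north]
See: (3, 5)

Do: sense[dir=north]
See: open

Do: push[x=north]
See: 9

Do: move[dir=north]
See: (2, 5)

Do: sense[dir=north]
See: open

Do: push[x=north]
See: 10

Do: move[dir=north]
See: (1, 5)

Do: sense[dir=north]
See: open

Do: push[x=north]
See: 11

Do: move[dir=north]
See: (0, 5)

Do: sense[dir=west]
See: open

Do: push[x=west]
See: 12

Do: move[dir=west]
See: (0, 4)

Do: sense[dir=south]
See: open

Do: push[x=south]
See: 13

Do: move[dir=south]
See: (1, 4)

Do: sense[dir=south]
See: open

Do: push[x=south]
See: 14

Do: move[dir=south]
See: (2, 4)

Do: sense[dir=south]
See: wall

Do: sense[dir=west]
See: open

Do: push[x=west]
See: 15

Do: move[dir=west]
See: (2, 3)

Do: sense[dir=south]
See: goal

Do: move[dir=south]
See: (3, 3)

Answer: (3, 3)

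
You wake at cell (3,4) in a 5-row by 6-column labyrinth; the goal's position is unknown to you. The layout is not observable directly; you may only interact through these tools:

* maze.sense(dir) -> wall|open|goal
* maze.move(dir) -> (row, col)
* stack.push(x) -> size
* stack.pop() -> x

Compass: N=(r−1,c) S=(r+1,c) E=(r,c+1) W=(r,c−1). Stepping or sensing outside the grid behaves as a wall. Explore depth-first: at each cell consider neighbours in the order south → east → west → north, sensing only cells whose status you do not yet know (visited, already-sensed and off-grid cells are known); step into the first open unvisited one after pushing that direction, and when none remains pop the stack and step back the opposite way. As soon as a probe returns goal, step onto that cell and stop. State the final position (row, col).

> maze.sense dir: south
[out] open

> stack.push x: south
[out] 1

> maze.move dir: south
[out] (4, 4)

> maze.sense dir: east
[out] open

> stack.push x: east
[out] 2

> maze.move dir: east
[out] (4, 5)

> maze.sense dir: north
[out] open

> stack.push x: north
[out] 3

> maze.move dir: north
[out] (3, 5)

> maze.sense dir: north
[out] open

> stack.push x: north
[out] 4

> maze.move dir: north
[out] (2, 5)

> maze.sense dir: west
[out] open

> stack.push x: west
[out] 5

> maze.move dir: west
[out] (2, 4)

> maze.sense dir: west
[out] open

> stack.push x: west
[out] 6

> maze.move dir: west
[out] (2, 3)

> maze.sense dir: south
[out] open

> stack.push x: south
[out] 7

> maze.move dir: south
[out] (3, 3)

> maze.sense dir: south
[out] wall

> maze.sense dir: west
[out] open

> stack.push x: west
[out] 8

> maze.move dir: west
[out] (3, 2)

> maze.sense dir: south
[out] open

> stack.push x: south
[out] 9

> maze.move dir: south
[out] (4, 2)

> maze.sense dir: west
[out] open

> stack.push x: west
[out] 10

> maze.move dir: west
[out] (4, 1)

> maze.sense dir: west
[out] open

> stack.push x: west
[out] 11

> maze.move dir: west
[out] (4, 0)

> maze.sense dir: north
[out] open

> stack.push x: north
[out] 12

> maze.move dir: north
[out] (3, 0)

> maze.sense dir: east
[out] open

> stack.push x: east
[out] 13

> maze.move dir: east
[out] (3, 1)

> maze.sense dir: north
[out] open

> stack.push x: north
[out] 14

> maze.move dir: north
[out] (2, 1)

> maze.sense dir: east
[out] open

> stack.push x: east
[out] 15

> maze.move dir: east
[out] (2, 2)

> maze.sense dir: north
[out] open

> stack.push x: north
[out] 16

> maze.move dir: north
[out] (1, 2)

> maze.sense dir: east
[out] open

> stack.push x: east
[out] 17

> maze.move dir: east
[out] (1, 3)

> maze.sense dir: east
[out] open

> stack.push x: east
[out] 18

> maze.move dir: east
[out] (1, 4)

> maze.sense dir: east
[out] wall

> maze.sense dir: north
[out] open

> stack.push x: north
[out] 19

> maze.move dir: north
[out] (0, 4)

> maze.sense dir: east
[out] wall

> maze.sense dir: west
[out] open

> stack.push x: west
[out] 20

> maze.move dir: west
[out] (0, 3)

> maze.sense dir: west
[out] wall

> stack.pop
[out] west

> maze.move dir: east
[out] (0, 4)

> stack.pop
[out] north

> maze.move dir: south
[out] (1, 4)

> stack.pop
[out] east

> maze.move dir: west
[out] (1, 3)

> stack.pop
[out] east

> maze.move dir: west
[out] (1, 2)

> maze.sense dir: west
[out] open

> stack.push x: west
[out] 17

> maze.move dir: west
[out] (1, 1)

> maze.sense dir: west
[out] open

> stack.push x: west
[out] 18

> maze.move dir: west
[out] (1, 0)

> maze.sense dir: south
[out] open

> stack.push x: south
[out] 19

> maze.move dir: south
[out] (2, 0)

> stack.pop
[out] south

> maze.move dir: north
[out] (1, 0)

> maze.sense dir: north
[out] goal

> maze.move dir: north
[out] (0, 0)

Answer: (0, 0)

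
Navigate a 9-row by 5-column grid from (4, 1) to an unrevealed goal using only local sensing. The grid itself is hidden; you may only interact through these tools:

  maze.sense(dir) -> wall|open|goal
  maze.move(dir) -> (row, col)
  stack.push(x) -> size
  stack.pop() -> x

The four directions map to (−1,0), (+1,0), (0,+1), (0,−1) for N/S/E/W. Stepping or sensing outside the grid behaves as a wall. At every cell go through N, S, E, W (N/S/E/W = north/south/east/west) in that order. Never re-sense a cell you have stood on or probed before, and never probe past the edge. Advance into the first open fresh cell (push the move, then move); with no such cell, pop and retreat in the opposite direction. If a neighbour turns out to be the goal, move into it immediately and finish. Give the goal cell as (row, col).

Step: maze.sense[north]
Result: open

Step: stack.push[north]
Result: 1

Step: maze.move[north]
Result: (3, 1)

Step: maze.sense[north]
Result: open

Step: stack.push[north]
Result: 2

Step: maze.move[north]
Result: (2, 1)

Step: maze.sense[north]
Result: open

Step: stack.push[north]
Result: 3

Step: maze.move[north]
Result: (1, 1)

Step: maze.sense[north]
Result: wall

Step: maze.sense[east]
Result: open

Step: stack.push[east]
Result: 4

Step: maze.move[east]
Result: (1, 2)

Step: maze.sense[north]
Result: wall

Step: maze.sense[south]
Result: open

Step: stack.push[south]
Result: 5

Step: maze.move[south]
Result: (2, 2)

Step: maze.sense[south]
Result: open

Step: stack.push[south]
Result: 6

Step: maze.move[south]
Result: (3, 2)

Step: maze.sense[south]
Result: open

Step: stack.push[south]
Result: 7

Step: maze.move[south]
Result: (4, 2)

Step: maze.sense[south]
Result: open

Step: stack.push[south]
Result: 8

Step: maze.move[south]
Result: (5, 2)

Step: maze.sense[south]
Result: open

Step: stack.push[south]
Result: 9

Step: maze.move[south]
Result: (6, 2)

Step: maze.sense[south]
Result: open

Step: stack.push[south]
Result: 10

Step: maze.move[south]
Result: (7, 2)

Step: maze.sense[south]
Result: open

Step: stack.push[south]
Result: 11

Step: maze.move[south]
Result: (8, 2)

Step: maze.sense[east]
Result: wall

Step: maze.sense[west]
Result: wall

Step: stack.pop[]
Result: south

Step: maze.move[north]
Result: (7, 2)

Step: maze.sense[east]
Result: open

Step: stack.push[east]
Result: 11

Step: maze.move[east]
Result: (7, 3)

Step: maze.sense[north]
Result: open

Step: stack.push[north]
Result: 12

Step: maze.move[north]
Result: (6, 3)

Step: maze.sense[north]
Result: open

Step: stack.push[north]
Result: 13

Step: maze.move[north]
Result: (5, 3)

Step: maze.sense[north]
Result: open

Step: stack.push[north]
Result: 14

Step: maze.move[north]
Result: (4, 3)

Step: maze.sense[north]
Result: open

Step: stack.push[north]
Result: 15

Step: maze.move[north]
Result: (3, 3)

Step: maze.sense[north]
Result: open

Step: stack.push[north]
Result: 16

Step: maze.move[north]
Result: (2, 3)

Step: maze.sense[north]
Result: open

Step: stack.push[north]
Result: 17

Step: maze.move[north]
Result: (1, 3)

Step: maze.sense[north]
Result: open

Step: stack.push[north]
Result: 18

Step: maze.move[north]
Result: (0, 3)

Step: maze.sense[east]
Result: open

Step: stack.push[east]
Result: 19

Step: maze.move[east]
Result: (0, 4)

Step: maze.sense[south]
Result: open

Step: stack.push[south]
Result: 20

Step: maze.move[south]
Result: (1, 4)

Step: maze.sense[south]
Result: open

Step: stack.push[south]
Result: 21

Step: maze.move[south]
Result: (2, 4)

Step: maze.sense[south]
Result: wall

Step: stack.pop[]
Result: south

Step: maze.move[north]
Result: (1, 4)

Step: stack.pop[]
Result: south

Step: maze.move[north]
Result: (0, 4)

Step: stack.pop[]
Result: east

Step: maze.move[west]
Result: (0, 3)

Step: stack.pop[]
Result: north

Step: maze.move[south]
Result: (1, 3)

Step: stack.pop[]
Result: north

Step: maze.move[south]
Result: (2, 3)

Step: stack.pop[]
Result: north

Step: maze.move[south]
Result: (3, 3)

Step: stack.pop[]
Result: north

Step: maze.move[south]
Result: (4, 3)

Step: maze.sense[east]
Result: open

Step: stack.push[east]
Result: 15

Step: maze.move[east]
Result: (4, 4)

Step: maze.sense[south]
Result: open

Step: stack.push[south]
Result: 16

Step: maze.move[south]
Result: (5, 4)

Step: maze.sense[south]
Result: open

Step: stack.push[south]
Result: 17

Step: maze.move[south]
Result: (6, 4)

Step: maze.sense[south]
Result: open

Step: stack.push[south]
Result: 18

Step: maze.move[south]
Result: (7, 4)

Step: maze.sense[south]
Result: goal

Step: maze.move[south]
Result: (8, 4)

Answer: (8, 4)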